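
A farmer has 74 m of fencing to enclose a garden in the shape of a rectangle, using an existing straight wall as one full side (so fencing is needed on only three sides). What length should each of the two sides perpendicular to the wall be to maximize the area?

Let the sides perpendicular to the wall have length x and the parallel side y, so 2x + y = 74 and the area is A = xy = x(74 − 2x).
A'(x) = 74 − 4x = 0 gives x = 37/2, and A''(x) = −4 < 0 confirms a maximum.
Then y = 74 − 2·37/2 = 37 and A = 1369/2.

37/2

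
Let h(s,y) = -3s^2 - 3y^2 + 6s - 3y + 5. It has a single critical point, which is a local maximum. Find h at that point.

35/4

∂h/∂s = -6s + 6 = 0 and ∂h/∂y = -6y - 3 = 0, so (s, y) = (1, -1/2).
The Hessian has h_{ss} = -6, h_{yy} = -6, h_{sy} = 0, giving D = 36 > 0 with h_{ss} < 0, so the point is a local maximum.
h(1, -1/2) = 35/4.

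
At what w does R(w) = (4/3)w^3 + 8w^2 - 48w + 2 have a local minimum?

2

R'(w) = 4w^2 + 16w - 48. Setting R'(w) = 0 gives w ∈ {-6, 2}.
Second-derivative test with R''(w) = 8w + 16: R''(-6) = -32 < 0 ⇒ local maximum; R''(2) = 32 > 0 ⇒ local minimum.
The local minimum is R(2) = -154/3.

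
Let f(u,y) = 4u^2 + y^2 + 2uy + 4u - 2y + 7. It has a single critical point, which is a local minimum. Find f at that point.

3

∂f/∂u = 8u + 2y + 4 = 0 and ∂f/∂y = 2u + 2y - 2 = 0, so (u, y) = (-1, 2).
The Hessian has f_{uu} = 8, f_{yy} = 2, f_{uy} = 2, giving D = 12 > 0 with f_{uu} > 0, so the point is a local minimum.
f(-1, 2) = 3.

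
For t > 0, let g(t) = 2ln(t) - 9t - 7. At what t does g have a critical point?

g'(t) = 2/t − 9 = 0 gives t = 2/9.
g''(t) = -2/t², which is negative for t > 0, so this is a local maximum.
g(2/9) = 2·ln(2/9) - 2 - 7 ≈ -12.0082.

2/9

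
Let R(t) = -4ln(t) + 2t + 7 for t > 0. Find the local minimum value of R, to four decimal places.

R'(t) = -4/t + 2 = 0 gives t = 2.
R''(t) = 4/t², which is positive for t > 0, so this is a local minimum.
R(2) = -4·ln(2) + 4 + 7 ≈ 8.2274.

8.2274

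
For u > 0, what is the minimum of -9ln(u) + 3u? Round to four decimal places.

f'(u) = -9/u + 3 = 0 gives u = 3.
f''(u) = 9/u², which is positive for u > 0, so this is a local minimum.
f(3) = -9·ln(3) + 9 ≈ -0.8875.

-0.8875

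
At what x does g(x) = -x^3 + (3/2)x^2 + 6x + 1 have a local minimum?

-1

Critical points: g'(x) = -3x^2 + 3x + 6 vanishes at x = -1, 2.
g''(x) = -6x + 3. g''(-1) = 9 > 0 ⇒ local minimum; g''(2) = -9 < 0 ⇒ local maximum.
So the local minimum value is g(-1) = -5/2.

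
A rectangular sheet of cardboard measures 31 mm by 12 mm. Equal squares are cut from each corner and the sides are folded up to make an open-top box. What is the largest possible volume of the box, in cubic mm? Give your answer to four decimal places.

456.3045

With cut size x, the volume is V(x) = x(31 − 2x)(12 − 2x) for 0 < x < 6.
V'(x) = 12x^2 − 172x + 372. Setting V'(x) = 0 gives x ≈ 2.6543 (the root in (0, 6)).
V''(x) = 24x − 172 is negative there, so this is the maximum; V ≈ 456.3045.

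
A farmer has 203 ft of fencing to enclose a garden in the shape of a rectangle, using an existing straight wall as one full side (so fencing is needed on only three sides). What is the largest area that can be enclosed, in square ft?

41209/8

Let the sides perpendicular to the wall have length x and the parallel side y, so 2x + y = 203 and the area is A = xy = x(203 − 2x).
A'(x) = 203 − 4x = 0 gives x = 203/4, and A''(x) = −4 < 0 confirms a maximum.
Then y = 203 − 2·203/4 = 203/2 and A = 41209/8.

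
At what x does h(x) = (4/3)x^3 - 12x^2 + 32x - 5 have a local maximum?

2

Critical points: h'(x) = 4x^2 - 24x + 32 vanishes at x = 2, 4.
Second-derivative test with h''(x) = 8x - 24: h''(2) = -8 < 0 ⇒ local maximum; h''(4) = 8 > 0 ⇒ local minimum.
The local maximum is h(2) = 65/3.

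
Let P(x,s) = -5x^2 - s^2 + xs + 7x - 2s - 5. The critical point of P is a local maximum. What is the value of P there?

-40/19

∂P/∂x = -10x + s + 7 = 0 and ∂P/∂s = x - 2s - 2 = 0, so (x, s) = (12/19, -13/19).
The Hessian has P_{xx} = -10, P_{ss} = -2, P_{xs} = 1, giving D = 19 > 0 with P_{xx} < 0, so the point is a local maximum.
P(12/19, -13/19) = -40/19.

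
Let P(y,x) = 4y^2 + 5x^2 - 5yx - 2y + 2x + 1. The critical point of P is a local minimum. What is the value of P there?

39/55

∂P/∂y = 8y - 5x - 2 = 0 and ∂P/∂x = -5y + 10x + 2 = 0, so (y, x) = (2/11, -6/55).
The Hessian has P_{yy} = 8, P_{xx} = 10, P_{yx} = -5, giving D = 55 > 0 with P_{yy} > 0, so the point is a local minimum.
P(2/11, -6/55) = 39/55.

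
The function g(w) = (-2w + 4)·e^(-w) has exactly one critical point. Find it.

Differentiating with the product rule gives g'(w) = (2w - 6)·e^(-w). Since e^(-w) > 0, the only critical point is w = 3.
g''(3) has the same sign as 2 > 0, so this is a local minimum.
g(3) = (-2)·e^(-3) ≈ -0.0996.

3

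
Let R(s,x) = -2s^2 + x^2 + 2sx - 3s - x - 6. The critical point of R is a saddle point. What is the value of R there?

∂R/∂s = -4s + 2x - 3 = 0 and ∂R/∂x = 2s + 2x - 1 = 0, so (s, x) = (-1/3, 5/6).
The Hessian has R_{ss} = -4, R_{xx} = 2, R_{sx} = 2, giving D = -12 < 0, so the point is a saddle point.
R(-1/3, 5/6) = -71/12.

-71/12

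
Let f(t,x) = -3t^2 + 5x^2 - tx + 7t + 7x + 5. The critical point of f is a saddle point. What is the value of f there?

∂f/∂t = -6t - x + 7 = 0 and ∂f/∂x = -t + 10x + 7 = 0, so (t, x) = (77/61, -35/61).
The Hessian has f_{tt} = -6, f_{xx} = 10, f_{tx} = -1, giving D = -61 < 0, so the point is a saddle point.
f(77/61, -35/61) = 452/61.

452/61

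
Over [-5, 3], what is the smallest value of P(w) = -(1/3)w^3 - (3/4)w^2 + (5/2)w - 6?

-57/4

Differentiating, P'(w) = -w^2 - (3/2)w + 5/2; which vanishes at w = -5/2 and w = 1.
Evaluating at the critical points and endpoints: P(-5) = 53/12,  P(-5/2) = -563/48,  P(1) = -55/12,  P(3) = -57/4.
Hence the absolute minimum is -57/4 at w = 3.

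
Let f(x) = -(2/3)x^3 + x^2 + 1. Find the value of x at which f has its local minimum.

Critical points: f'(x) = -2x^2 + 2x vanishes at x = 0, 1.
Second-derivative test with f''(x) = -4x + 2: f''(0) = 2 > 0 ⇒ local minimum; f''(1) = -2 < 0 ⇒ local maximum.
Thus f has its local minimum at x = 0, with value 1.

0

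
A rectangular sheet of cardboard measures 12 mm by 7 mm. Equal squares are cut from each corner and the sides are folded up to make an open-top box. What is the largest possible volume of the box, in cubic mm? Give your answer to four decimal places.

54.1109

With cut size x, the volume is V(x) = x(12 − 2x)(7 − 2x) for 0 < x < 3.5.
V'(x) = 12x^2 − 76x + 84. Setting V'(x) = 0 gives x ≈ 1.4266 (the root in (0, 3.5)).
V''(x) = 24x − 76 is negative there, so this is the maximum; V ≈ 54.1109.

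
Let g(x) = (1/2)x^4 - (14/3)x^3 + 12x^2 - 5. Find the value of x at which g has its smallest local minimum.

0

Critical points: g'(x) = 2x^3 - 14x^2 + 24x vanishes at x = 0, 3, 4.
Second-derivative test with g''(x) = 6x^2 - 28x + 24: g''(0) = 24 > 0 ⇒ local minimum; g''(3) = -6 < 0 ⇒ local maximum; g''(4) = 8 > 0 ⇒ local minimum.
The smallest local minimum is g(0) = -5.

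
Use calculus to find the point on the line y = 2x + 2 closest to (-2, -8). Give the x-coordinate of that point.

Minimize D(x)^2 = (x + 2)^2 + (2x + 10)^2.
d/dx[D^2] = 2(x + 2) + 2·2·(2x + 10) = 0 ⇒ x = -22/5.
Then y = -34/5 and the distance is √(36/5) ≈ 2.6833.

-22/5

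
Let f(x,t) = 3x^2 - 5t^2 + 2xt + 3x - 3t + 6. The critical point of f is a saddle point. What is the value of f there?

6

∂f/∂x = 6x + 2t + 3 = 0 and ∂f/∂t = 2x - 10t - 3 = 0, so (x, t) = (-3/8, -3/8).
The Hessian has f_{xx} = 6, f_{tt} = -10, f_{xt} = 2, giving D = -64 < 0, so the point is a saddle point.
f(-3/8, -3/8) = 6.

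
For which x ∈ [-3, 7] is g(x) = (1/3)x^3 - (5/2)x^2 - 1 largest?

Differentiating, g'(x) = x^2 - 5x; which vanishes at x = 0 and x = 5.
Evaluating at the critical points and endpoints: g(-3) = -65/2; g(0) = -1; g(5) = -131/6; g(7) = -55/6.
Hence the absolute maximum is -1 at x = 0.

0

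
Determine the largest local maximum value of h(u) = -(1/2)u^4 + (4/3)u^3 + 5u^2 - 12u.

76/3

h'(u) = -2u^3 + 4u^2 + 10u - 12 = 0 at u = -2, 1, 3.
Since h''(u) = -6u^2 + 8u + 10, we get h''(-2) = -30 < 0 ⇒ local maximum; h''(1) = 12 > 0 ⇒ local minimum; h''(3) = -20 < 0 ⇒ local maximum.
So the largest local maximum value is h(-2) = 76/3.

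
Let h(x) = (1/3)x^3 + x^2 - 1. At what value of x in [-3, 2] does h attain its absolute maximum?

h'(x) = x^2 + 2x, which vanishes at x = -2 and x = 0.
Compare values at every candidate in [-3, 2]: h(-3) = -1; h(-2) = 1/3; h(0) = -1; h(2) = 17/3.
Hence the absolute maximum is 17/3 at x = 2.

2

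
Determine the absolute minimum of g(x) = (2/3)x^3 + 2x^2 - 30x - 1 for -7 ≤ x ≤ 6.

-55

The derivative is 2x^2 + 4x - 30, which vanishes at x = -5 and x = 3.
Evaluating at the critical points and endpoints: g(-7) = 235/3,  g(-5) = 347/3,  g(3) = -55,  g(6) = 35.
The minimum over the interval is -55, attained at x = 3.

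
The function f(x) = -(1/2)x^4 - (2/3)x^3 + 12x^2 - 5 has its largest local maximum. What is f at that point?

Critical points: f'(x) = -2x^3 - 2x^2 + 24x vanishes at x = -4, 0, 3.
Second-derivative test with f''(x) = -6x^2 - 4x + 24: f''(-4) = -56 < 0 ⇒ local maximum; f''(0) = 24 > 0 ⇒ local minimum; f''(3) = -42 < 0 ⇒ local maximum.
So the largest local maximum value is f(-4) = 305/3.

305/3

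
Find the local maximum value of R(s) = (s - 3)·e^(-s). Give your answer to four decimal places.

0.0183

Differentiating with the product rule gives R'(s) = (-s + 4)·e^(-s). Since e^(-s) > 0, the only critical point is s = 4.
R''(4) has the same sign as -1 < 0, so this is a local maximum.
R(4) = (1)·e^(-4) ≈ 0.0183.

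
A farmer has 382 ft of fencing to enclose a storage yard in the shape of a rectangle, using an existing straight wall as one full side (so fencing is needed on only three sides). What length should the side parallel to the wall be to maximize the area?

191

Let the sides perpendicular to the wall have length x and the parallel side y, so 2x + y = 382 and the area is A = xy = x(382 − 2x).
A'(x) = 382 − 4x = 0 gives x = 191/2, and A''(x) = −4 < 0 confirms a maximum.
Then y = 382 − 2·191/2 = 191 and A = 36481/2.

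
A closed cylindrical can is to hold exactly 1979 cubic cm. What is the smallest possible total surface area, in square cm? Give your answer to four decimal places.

872.5930

With radius r and height h, πr²h = 1979 so h = 1979/(πr²), and S(r) = 2πr² + 2πrh = 2πr² + 2·1979/r.
S'(r) = 4πr − 2·1979/r² = 0 ⇒ r³ = 1979/(2π), so r ≈ 6.8039 and h = 2r ≈ 13.6077.
S''(r) = 4π + 4·1979/r³ > 0, so this is the minimum; S ≈ 872.5930.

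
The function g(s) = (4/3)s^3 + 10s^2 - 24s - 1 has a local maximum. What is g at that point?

215

g'(s) = 4s^2 + 20s - 24 = 0 at s = -6, 1.
Second-derivative test with g''(s) = 8s + 20: g''(-6) = -28 < 0 ⇒ local maximum; g''(1) = 28 > 0 ⇒ local minimum.
So the local maximum value is g(-6) = 215.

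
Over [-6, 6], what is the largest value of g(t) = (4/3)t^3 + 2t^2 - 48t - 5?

g'(t) = 4t^2 + 4t - 48, which vanishes at t = -4 and t = 3.
Compare values at every candidate in [-6, 6]: g(-6) = 67, g(-4) = 401/3, g(3) = -95, g(6) = 67.
The maximum over the interval is 401/3, attained at t = -4.

401/3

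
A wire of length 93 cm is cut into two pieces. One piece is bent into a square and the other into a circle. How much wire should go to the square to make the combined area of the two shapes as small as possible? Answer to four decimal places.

Let x be the length used for the square. Square side x/4; circle radius (93−x)/(2π).
A(x) = (x/4)² + π·((93−x)/(2π))² = x²/16 + (93−x)²/(4π) for 0 ≤ x ≤ 93. A'(x) = x/8 − (93−x)/(2π) = 0 gives x = 4·93/(π+4) ≈ 52.0892.
A'' = 1/8 + 1/(2π) > 0, so this gives the minimum combined area; x ≈ 52.0892 cm to the square.

52.0892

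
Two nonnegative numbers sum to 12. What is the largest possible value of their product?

36

With x + y = 12, the product is P(x) = x(12 − x).
P'(x) = 12 − 2x = 0 gives x = 6; P'' = −2 < 0, so this is the maximum.
P = 6·6 = 36.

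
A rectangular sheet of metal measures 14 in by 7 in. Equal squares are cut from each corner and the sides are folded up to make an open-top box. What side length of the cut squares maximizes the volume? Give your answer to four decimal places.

1.4793

With cut size x, the volume is V(x) = x(14 − 2x)(7 − 2x) for 0 < x < 3.5.
V'(x) = 12x^2 − 84x + 98. Setting V'(x) = 0 gives x ≈ 1.4793 (the root in (0, 3.5)).
V''(x) = 24x − 84 is negative there, so this is the maximum; V ≈ 66.0104.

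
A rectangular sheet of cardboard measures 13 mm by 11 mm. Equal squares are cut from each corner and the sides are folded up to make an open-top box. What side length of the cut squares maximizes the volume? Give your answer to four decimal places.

With cut size x, the volume is V(x) = x(13 − 2x)(11 − 2x) for 0 < x < 5.5.
V'(x) = 12x^2 − 96x + 143. Setting V'(x) = 0 gives x ≈ 1.9793 (the root in (0, 5.5)).
V''(x) = 24x − 96 is negative there, so this is the maximum; V ≈ 126.0104.

1.9793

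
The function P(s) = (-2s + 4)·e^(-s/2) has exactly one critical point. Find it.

4

Differentiating with the product rule gives P'(s) = (s - 4)·e^(-s/2). Since e^(-s/2) > 0, the only critical point is s = 4.
P''(4) has the same sign as 1 > 0, so this is a local minimum.
P(4) = (-4)·e^(-2) ≈ -0.5413.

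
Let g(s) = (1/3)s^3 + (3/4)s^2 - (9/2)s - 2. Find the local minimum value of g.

-95/16

Critical points: g'(s) = s^2 + (3/2)s - 9/2 vanishes at s = -3, 3/2.
Second-derivative test with g''(s) = 2s + 3/2: g''(-3) = -9/2 < 0 ⇒ local maximum; g''(3/2) = 9/2 > 0 ⇒ local minimum.
Thus g has its local minimum at s = 3/2, with value -95/16.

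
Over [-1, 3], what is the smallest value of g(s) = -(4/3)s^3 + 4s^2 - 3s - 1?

Differentiating, g'(s) = -4s^2 + 8s - 3; which vanishes at s = 1/2 and s = 3/2.
Evaluating at the critical points and endpoints: g(-1) = 22/3, g(1/2) = -5/3, g(3/2) = -1, g(3) = -10.
The minimum over the interval is -10, attained at s = 3.

-10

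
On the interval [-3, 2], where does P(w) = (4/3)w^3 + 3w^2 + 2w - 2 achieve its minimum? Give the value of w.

P'(w) = 4w^2 + 6w + 2, which vanishes at w = -1 and w = -1/2.
Candidates: P(-3) = -17, P(-1) = -7/3, P(-1/2) = -29/12, P(2) = 74/3.
The minimum over the interval is -17, attained at w = -3.

-3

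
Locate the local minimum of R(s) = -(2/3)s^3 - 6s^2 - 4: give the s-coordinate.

R'(s) = -2s^2 - 12s = 0 at s = -6, 0.
R''(s) = -4s - 12. R''(-6) = 12 > 0 ⇒ local minimum; R''(0) = -12 < 0 ⇒ local maximum.
So the local minimum value is R(-6) = -76.

-6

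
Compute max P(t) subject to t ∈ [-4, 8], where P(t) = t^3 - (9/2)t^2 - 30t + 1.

Differentiating, P'(t) = 3t^2 - 9t - 30; which vanishes at t = -2 and t = 5.
Evaluating at the critical points and endpoints: P(-4) = -15; P(-2) = 35; P(5) = -273/2; P(8) = -15.
Hence the absolute maximum is 35 at t = -2.

35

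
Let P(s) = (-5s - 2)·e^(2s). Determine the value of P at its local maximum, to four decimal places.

0.4132

Differentiating with the product rule gives P'(s) = (-10s - 9)·e^(2s). Since e^(2s) > 0, the only critical point is s = -9/10.
P''(-9/10) has the same sign as -10 < 0, so this is a local maximum.
P(-9/10) = (5/2)·e^(-9/5) ≈ 0.4132.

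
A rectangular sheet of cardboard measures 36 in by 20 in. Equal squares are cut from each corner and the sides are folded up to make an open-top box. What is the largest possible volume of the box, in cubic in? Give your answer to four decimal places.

1345.0080

With cut size x, the volume is V(x) = x(36 − 2x)(20 − 2x) for 0 < x < 10.
V'(x) = 12x^2 − 224x + 720. Setting V'(x) = 0 gives x ≈ 4.1265 (the root in (0, 10)).
V''(x) = 24x − 224 is negative there, so this is the maximum; V ≈ 1345.0080.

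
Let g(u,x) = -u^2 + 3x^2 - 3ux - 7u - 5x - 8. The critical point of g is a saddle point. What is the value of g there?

59/21

∂g/∂u = -2u - 3x - 7 = 0 and ∂g/∂x = -3u + 6x - 5 = 0, so (u, x) = (-19/7, -11/21).
The Hessian has g_{uu} = -2, g_{xx} = 6, g_{ux} = -3, giving D = -21 < 0, so the point is a saddle point.
g(-19/7, -11/21) = 59/21.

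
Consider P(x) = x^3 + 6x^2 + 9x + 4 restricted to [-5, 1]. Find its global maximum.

P'(x) = 3x^2 + 12x + 9, which vanishes at x = -3 and x = -1.
Compare values at every candidate in [-5, 1]: P(-5) = -16,  P(-3) = 4,  P(-1) = 0,  P(1) = 20.
Hence the absolute maximum is 20 at x = 1.

20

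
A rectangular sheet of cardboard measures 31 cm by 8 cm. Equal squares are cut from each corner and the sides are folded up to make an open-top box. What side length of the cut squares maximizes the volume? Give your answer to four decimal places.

With cut size x, the volume is V(x) = x(31 − 2x)(8 − 2x) for 0 < x < 4.
V'(x) = 12x^2 − 156x + 248. Setting V'(x) = 0 gives x ≈ 1.8542 (the root in (0, 4)).
V''(x) = 24x − 156 is negative there, so this is the maximum; V ≈ 217.1725.

1.8542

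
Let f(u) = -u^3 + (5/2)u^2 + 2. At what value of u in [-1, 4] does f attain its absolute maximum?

-1

f'(u) = -3u^2 + 5u, which vanishes at u = 0 and u = 5/3.
Evaluating at the critical points and endpoints: f(-1) = 11/2, f(0) = 2, f(5/3) = 233/54, f(4) = -22.
Hence the absolute maximum is 11/2 at u = -1.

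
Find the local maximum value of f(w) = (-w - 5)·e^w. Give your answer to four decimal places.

0.0025

Differentiating with the product rule gives f'(w) = (-w - 6)·e^w. Since e^w > 0, the only critical point is w = -6.
f''(-6) has the same sign as -1 < 0, so this is a local maximum.
f(-6) = (1)·e^(-6) ≈ 0.0025.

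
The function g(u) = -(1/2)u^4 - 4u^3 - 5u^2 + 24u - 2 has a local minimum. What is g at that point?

-103/2

g'(u) = -2u^3 - 12u^2 - 10u + 24. Setting g'(u) = 0 gives u ∈ {-4, -3, 1}.
Since g''(u) = -6u^2 - 24u - 10, we get g''(-4) = -10 < 0 ⇒ local maximum; g''(-3) = 8 > 0 ⇒ local minimum; g''(1) = -40 < 0 ⇒ local maximum.
So the local minimum value is g(-3) = -103/2.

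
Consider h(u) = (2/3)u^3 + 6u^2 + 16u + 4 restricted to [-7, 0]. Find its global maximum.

h'(u) = 2u^2 + 12u + 16, which vanishes at u = -4 and u = -2.
Compare values at every candidate in [-7, 0]: h(-7) = -128/3; h(-4) = -20/3; h(-2) = -28/3; h(0) = 4.
Hence the absolute maximum is 4 at u = 0.

4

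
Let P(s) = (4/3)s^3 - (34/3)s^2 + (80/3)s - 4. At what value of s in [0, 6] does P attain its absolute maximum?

6

Differentiating, P'(s) = 4s^2 - (68/3)s + 80/3; which vanishes at s = 5/3 and s = 4.
Evaluating at the critical points and endpoints: P(0) = -4,  P(5/3) = 1226/81,  P(4) = 20/3,  P(6) = 36.
Hence the absolute maximum is 36 at s = 6.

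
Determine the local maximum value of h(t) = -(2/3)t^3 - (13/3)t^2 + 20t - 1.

1394/81

Critical points: h'(t) = -2t^2 - (26/3)t + 20 vanishes at t = -6, 5/3.
Second-derivative test with h''(t) = -4t - 26/3: h''(-6) = 46/3 > 0 ⇒ local minimum; h''(5/3) = -46/3 < 0 ⇒ local maximum.
Thus h has its local maximum at t = 5/3, with value 1394/81.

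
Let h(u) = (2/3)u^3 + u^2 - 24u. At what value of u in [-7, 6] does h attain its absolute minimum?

3

h'(u) = 2u^2 + 2u - 24, which vanishes at u = -4 and u = 3.
Compare values at every candidate in [-7, 6]: h(-7) = -35/3; h(-4) = 208/3; h(3) = -45; h(6) = 36.
The minimum over the interval is -45, attained at u = 3.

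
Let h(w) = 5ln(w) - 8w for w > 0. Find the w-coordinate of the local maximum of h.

h'(w) = 5/w − 8 = 0 gives w = 5/8.
h''(w) = -5/w², which is negative for w > 0, so this is a local maximum.
h(5/8) = 5·ln(5/8) - 5 ≈ -7.3500.

5/8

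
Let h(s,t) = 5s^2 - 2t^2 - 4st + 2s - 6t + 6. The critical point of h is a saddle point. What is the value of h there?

∂h/∂s = 10s - 4t + 2 = 0 and ∂h/∂t = -4s - 4t - 6 = 0, so (s, t) = (-4/7, -13/14).
The Hessian has h_{ss} = 10, h_{tt} = -4, h_{st} = -4, giving D = -56 < 0, so the point is a saddle point.
h(-4/7, -13/14) = 115/14.

115/14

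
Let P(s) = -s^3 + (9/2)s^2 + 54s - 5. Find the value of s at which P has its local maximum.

6

P'(s) = -3s^2 + 9s + 54. Setting P'(s) = 0 gives s ∈ {-3, 6}.
P''(s) = -6s + 9. P''(-3) = 27 > 0 ⇒ local minimum; P''(6) = -27 < 0 ⇒ local maximum.
The local maximum is P(6) = 265.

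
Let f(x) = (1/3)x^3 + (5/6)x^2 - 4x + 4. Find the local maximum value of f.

29/2

Critical points: f'(x) = x^2 + (5/3)x - 4 vanishes at x = -3, 4/3.
f''(x) = 2x + 5/3. f''(-3) = -13/3 < 0 ⇒ local maximum; f''(4/3) = 13/3 > 0 ⇒ local minimum.
The local maximum is f(-3) = 29/2.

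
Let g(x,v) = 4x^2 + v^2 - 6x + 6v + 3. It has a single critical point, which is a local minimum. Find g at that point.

-33/4

∂g/∂x = 8x - 6 = 0 and ∂g/∂v = 2v + 6 = 0, so (x, v) = (3/4, -3).
The Hessian has g_{xx} = 8, g_{vv} = 2, g_{xv} = 0, giving D = 16 > 0 with g_{xx} > 0, so the point is a local minimum.
g(3/4, -3) = -33/4.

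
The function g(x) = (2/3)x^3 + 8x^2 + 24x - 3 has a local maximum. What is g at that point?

-3

g'(x) = 2x^2 + 16x + 24 = 0 at x = -6, -2.
g''(x) = 4x + 16. g''(-6) = -8 < 0 ⇒ local maximum; g''(-2) = 8 > 0 ⇒ local minimum.
The local maximum is g(-6) = -3.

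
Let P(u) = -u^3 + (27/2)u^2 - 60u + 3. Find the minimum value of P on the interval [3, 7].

-197/2

Differentiating, P'(u) = -3u^2 + 27u - 60; which vanishes at u = 4 and u = 5.
Candidates: P(3) = -165/2,  P(4) = -85,  P(5) = -169/2,  P(7) = -197/2.
Hence the absolute minimum is -197/2 at u = 7.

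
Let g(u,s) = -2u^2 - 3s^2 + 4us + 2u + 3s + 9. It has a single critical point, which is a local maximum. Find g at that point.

∂g/∂u = -4u + 4s + 2 = 0 and ∂g/∂s = 4u - 6s + 3 = 0, so (u, s) = (3, 5/2).
The Hessian has g_{uu} = -4, g_{ss} = -6, g_{us} = 4, giving D = 8 > 0 with g_{uu} < 0, so the point is a local maximum.
g(3, 5/2) = 63/4.

63/4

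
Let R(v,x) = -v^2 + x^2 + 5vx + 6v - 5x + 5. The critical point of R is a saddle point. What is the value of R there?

∂R/∂v = -2v + 5x + 6 = 0 and ∂R/∂x = 5v + 2x - 5 = 0, so (v, x) = (37/29, -20/29).
The Hessian has R_{vv} = -2, R_{xx} = 2, R_{vx} = 5, giving D = -29 < 0, so the point is a saddle point.
R(37/29, -20/29) = 306/29.

306/29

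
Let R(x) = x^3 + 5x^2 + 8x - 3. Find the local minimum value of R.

R'(x) = 3x^2 + 10x + 8 = 0 at x = -2, -4/3.
Since R''(x) = 6x + 10, we get R''(-2) = -2 < 0 ⇒ local maximum; R''(-4/3) = 2 > 0 ⇒ local minimum.
The local minimum is R(-4/3) = -193/27.

-193/27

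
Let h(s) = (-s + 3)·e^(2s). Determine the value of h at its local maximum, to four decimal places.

Differentiating with the product rule gives h'(s) = (-2s + 5)·e^(2s). Since e^(2s) > 0, the only critical point is s = 5/2.
h''(5/2) has the same sign as -2 < 0, so this is a local maximum.
h(5/2) = (1/2)·e^(5) ≈ 74.2066.

74.2066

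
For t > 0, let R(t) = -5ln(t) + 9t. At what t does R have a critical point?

5/9

R'(t) = -5/t + 9 = 0 gives t = 5/9.
R''(t) = 5/t², which is positive for t > 0, so this is a local minimum.
R(5/9) = -5·ln(5/9) + 5 ≈ 7.9389.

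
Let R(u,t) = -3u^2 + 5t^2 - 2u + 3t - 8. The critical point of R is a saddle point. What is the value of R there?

∂R/∂u = -6u - 2 = 0 and ∂R/∂t = 10t + 3 = 0, so (u, t) = (-1/3, -3/10).
The Hessian has R_{uu} = -6, R_{tt} = 10, R_{ut} = 0, giving D = -60 < 0, so the point is a saddle point.
R(-1/3, -3/10) = -487/60.

-487/60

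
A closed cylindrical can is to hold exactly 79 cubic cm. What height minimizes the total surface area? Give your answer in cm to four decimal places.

With radius r and height h, πr²h = 79 so h = 79/(πr²), and S(r) = 2πr² + 2πrh = 2πr² + 2·79/r.
S'(r) = 4πr − 2·79/r² = 0 ⇒ r³ = 79/(2π), so r ≈ 2.3253 and h = 2r ≈ 4.6506.
S''(r) = 4π + 4·79/r³ > 0, so this is the minimum; S ≈ 101.9215.

4.6506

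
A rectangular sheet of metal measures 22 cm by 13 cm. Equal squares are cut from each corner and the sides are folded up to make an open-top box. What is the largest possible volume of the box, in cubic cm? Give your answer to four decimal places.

340.7670

With cut size x, the volume is V(x) = x(22 − 2x)(13 − 2x) for 0 < x < 6.5.
V'(x) = 12x^2 − 140x + 286. Setting V'(x) = 0 gives x ≈ 2.6405 (the root in (0, 6.5)).
V''(x) = 24x − 140 is negative there, so this is the maximum; V ≈ 340.7670.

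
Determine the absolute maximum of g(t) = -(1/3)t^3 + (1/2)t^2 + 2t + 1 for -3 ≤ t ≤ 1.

The derivative is -t^2 + t + 2, whose only zero in [-3, 1] is t = -1.
Candidates: g(-3) = 17/2, g(-1) = -1/6, g(1) = 19/6.
So the maximum is g(-3) = 17/2.

17/2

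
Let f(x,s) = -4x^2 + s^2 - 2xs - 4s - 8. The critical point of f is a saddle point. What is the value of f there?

∂f/∂x = -8x - 2s = 0 and ∂f/∂s = -2x + 2s - 4 = 0, so (x, s) = (-2/5, 8/5).
The Hessian has f_{xx} = -8, f_{ss} = 2, f_{xs} = -2, giving D = -20 < 0, so the point is a saddle point.
f(-2/5, 8/5) = -56/5.

-56/5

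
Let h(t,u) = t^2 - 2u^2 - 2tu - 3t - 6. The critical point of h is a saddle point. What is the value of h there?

-15/2

∂h/∂t = 2t - 2u - 3 = 0 and ∂h/∂u = -2t - 4u = 0, so (t, u) = (1, -1/2).
The Hessian has h_{tt} = 2, h_{uu} = -4, h_{tu} = -2, giving D = -12 < 0, so the point is a saddle point.
h(1, -1/2) = -15/2.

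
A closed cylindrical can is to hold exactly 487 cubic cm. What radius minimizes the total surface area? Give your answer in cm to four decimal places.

With radius r and height h, πr²h = 487 so h = 487/(πr²), and S(r) = 2πr² + 2πrh = 2πr² + 2·487/r.
S'(r) = 4πr − 2·487/r² = 0 ⇒ r³ = 487/(2π), so r ≈ 4.2637 and h = 2r ≈ 8.5273.
S''(r) = 4π + 4·487/r³ > 0, so this is the minimum; S ≈ 342.6630.

4.2637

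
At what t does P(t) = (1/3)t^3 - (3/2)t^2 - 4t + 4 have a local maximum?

-1

Critical points: P'(t) = t^2 - 3t - 4 vanishes at t = -1, 4.
P''(t) = 2t - 3. P''(-1) = -5 < 0 ⇒ local maximum; P''(4) = 5 > 0 ⇒ local minimum.
Thus P has its local maximum at t = -1, with value 37/6.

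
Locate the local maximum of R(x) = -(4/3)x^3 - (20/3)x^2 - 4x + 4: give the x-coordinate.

-1/3

R'(x) = -4x^2 - (40/3)x - 4. Setting R'(x) = 0 gives x ∈ {-3, -1/3}.
R''(x) = -8x - 40/3. R''(-3) = 32/3 > 0 ⇒ local minimum; R''(-1/3) = -32/3 < 0 ⇒ local maximum.
Thus R has its local maximum at x = -1/3, with value 376/81.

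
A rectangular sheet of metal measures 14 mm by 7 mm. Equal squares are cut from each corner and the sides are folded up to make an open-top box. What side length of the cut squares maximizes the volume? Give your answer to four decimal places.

1.4793

With cut size x, the volume is V(x) = x(14 − 2x)(7 − 2x) for 0 < x < 3.5.
V'(x) = 12x^2 − 84x + 98. Setting V'(x) = 0 gives x ≈ 1.4793 (the root in (0, 3.5)).
V''(x) = 24x − 84 is negative there, so this is the maximum; V ≈ 66.0104.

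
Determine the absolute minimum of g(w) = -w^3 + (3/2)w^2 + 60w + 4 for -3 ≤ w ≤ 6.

-271/2

g'(w) = -3w^2 + 3w + 60, whose only zero in [-3, 6] is w = 5.
Candidates: g(-3) = -271/2; g(5) = 433/2; g(6) = 202.
The minimum over the interval is -271/2, attained at w = -3.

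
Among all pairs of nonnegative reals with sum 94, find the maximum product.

With x + y = 94, the product is P(x) = x(94 − x).
P'(x) = 94 − 2x = 0 gives x = 47; P'' = −2 < 0, so this is the maximum.
P = 47·47 = 2209.

2209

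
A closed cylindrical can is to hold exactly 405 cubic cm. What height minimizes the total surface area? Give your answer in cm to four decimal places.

With radius r and height h, πr²h = 405 so h = 405/(πr²), and S(r) = 2πr² + 2πrh = 2πr² + 2·405/r.
S'(r) = 4πr − 2·405/r² = 0 ⇒ r³ = 405/(2π), so r ≈ 4.0095 and h = 2r ≈ 8.0190.
S''(r) = 4π + 4·405/r³ > 0, so this is the minimum; S ≈ 303.0293.

8.0190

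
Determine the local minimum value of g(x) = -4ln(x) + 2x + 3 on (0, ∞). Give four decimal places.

g'(x) = -4/x + 2 = 0 gives x = 2.
g''(x) = 4/x², which is positive for x > 0, so this is a local minimum.
g(2) = -4·ln(2) + 4 + 3 ≈ 4.2274.

4.2274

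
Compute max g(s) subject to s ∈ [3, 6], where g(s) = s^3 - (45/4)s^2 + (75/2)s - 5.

133/4

The derivative is 3s^2 - (45/2)s + 75/2, whose only zero in [3, 6] is s = 5.
Compare values at every candidate in [3, 6]: g(3) = 133/4, g(5) = 105/4, g(6) = 31.
So the maximum is g(3) = 133/4.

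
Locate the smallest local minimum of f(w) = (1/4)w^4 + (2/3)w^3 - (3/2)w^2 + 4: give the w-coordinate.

-3

f'(w) = w^3 + 2w^2 - 3w. Setting f'(w) = 0 gives w ∈ {-3, 0, 1}.
f''(w) = 3w^2 + 4w - 3. f''(-3) = 12 > 0 ⇒ local minimum; f''(0) = -3 < 0 ⇒ local maximum; f''(1) = 4 > 0 ⇒ local minimum.
Thus f has its smallest local minimum at w = -3, with value -29/4.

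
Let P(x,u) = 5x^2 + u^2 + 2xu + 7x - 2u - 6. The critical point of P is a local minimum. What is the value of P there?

∂P/∂x = 10x + 2u + 7 = 0 and ∂P/∂u = 2x + 2u - 2 = 0, so (x, u) = (-9/8, 17/8).
The Hessian has P_{xx} = 10, P_{uu} = 2, P_{xu} = 2, giving D = 16 > 0 with P_{xx} > 0, so the point is a local minimum.
P(-9/8, 17/8) = -193/16.

-193/16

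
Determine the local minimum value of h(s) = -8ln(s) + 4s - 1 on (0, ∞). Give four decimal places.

h'(s) = -8/s + 4 = 0 gives s = 2.
h''(s) = 8/s², which is positive for s > 0, so this is a local minimum.
h(2) = -8·ln(2) + 8 - 1 ≈ 1.4548.

1.4548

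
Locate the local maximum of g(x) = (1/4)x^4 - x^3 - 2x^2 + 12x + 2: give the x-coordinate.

g'(x) = x^3 - 3x^2 - 4x + 12 = 0 at x = -2, 2, 3.
Since g''(x) = 3x^2 - 6x - 4, we get g''(-2) = 20 > 0 ⇒ local minimum; g''(2) = -4 < 0 ⇒ local maximum; g''(3) = 5 > 0 ⇒ local minimum.
Thus g has its local maximum at x = 2, with value 14.

2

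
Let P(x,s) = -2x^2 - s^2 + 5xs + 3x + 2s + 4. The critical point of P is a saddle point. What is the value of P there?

∂P/∂x = -4x + 5s + 3 = 0 and ∂P/∂s = 5x - 2s + 2 = 0, so (x, s) = (-16/17, -23/17).
The Hessian has P_{xx} = -4, P_{ss} = -2, P_{xs} = 5, giving D = -17 < 0, so the point is a saddle point.
P(-16/17, -23/17) = 21/17.

21/17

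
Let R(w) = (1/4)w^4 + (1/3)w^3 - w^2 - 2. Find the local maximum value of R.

Critical points: R'(w) = w^3 + w^2 - 2w vanishes at w = -2, 0, 1.
Second-derivative test with R''(w) = 3w^2 + 2w - 2: R''(-2) = 6 > 0 ⇒ local minimum; R''(0) = -2 < 0 ⇒ local maximum; R''(1) = 3 > 0 ⇒ local minimum.
The local maximum is R(0) = -2.

-2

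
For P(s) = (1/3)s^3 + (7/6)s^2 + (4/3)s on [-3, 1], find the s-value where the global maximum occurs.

1

Differentiating, P'(s) = s^2 + (7/3)s + 4/3; which vanishes at s = -4/3 and s = -1.
Evaluating at the critical points and endpoints: P(-3) = -5/2,  P(-4/3) = -40/81,  P(-1) = -1/2,  P(1) = 17/6.
So the maximum is P(1) = 17/6.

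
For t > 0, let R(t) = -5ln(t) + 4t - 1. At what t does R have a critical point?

5/4

R'(t) = -5/t + 4 = 0 gives t = 5/4.
R''(t) = 5/t², which is positive for t > 0, so this is a local minimum.
R(5/4) = -5·ln(5/4) + 5 - 1 ≈ 2.8843.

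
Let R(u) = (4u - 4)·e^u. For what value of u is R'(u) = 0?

0

R'(u) = 4·e^u + (4u - 4)·1·e^u = (4u)·e^u. Since e^u > 0, the only critical point is u = 0.
R''(0) has the same sign as 4 > 0, so this is a local minimum.
R(0) = (-4)·e^(0) ≈ -4.0000.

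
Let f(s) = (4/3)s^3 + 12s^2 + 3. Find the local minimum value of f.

3

f'(s) = 4s^2 + 24s. Setting f'(s) = 0 gives s ∈ {-6, 0}.
Second-derivative test with f''(s) = 8s + 24: f''(-6) = -24 < 0 ⇒ local maximum; f''(0) = 24 > 0 ⇒ local minimum.
The local minimum is f(0) = 3.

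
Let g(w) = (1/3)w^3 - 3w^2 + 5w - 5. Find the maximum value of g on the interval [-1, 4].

-8/3

The derivative is w^2 - 6w + 5, whose only zero in [-1, 4] is w = 1.
Candidates: g(-1) = -40/3, g(1) = -8/3, g(4) = -35/3.
The maximum over the interval is -8/3, attained at w = 1.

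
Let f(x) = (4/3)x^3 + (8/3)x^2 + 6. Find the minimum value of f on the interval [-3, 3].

-6

The derivative is 4x^2 + (16/3)x, which vanishes at x = -4/3 and x = 0.
Compare values at every candidate in [-3, 3]: f(-3) = -6, f(-4/3) = 614/81, f(0) = 6, f(3) = 66.
The minimum over the interval is -6, attained at x = -3.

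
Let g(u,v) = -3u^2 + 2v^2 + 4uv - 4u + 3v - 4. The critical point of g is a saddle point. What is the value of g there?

∂g/∂u = -6u + 4v - 4 = 0 and ∂g/∂v = 4u + 4v + 3 = 0, so (u, v) = (-7/10, -1/20).
The Hessian has g_{uu} = -6, g_{vv} = 4, g_{uv} = 4, giving D = -40 < 0, so the point is a saddle point.
g(-7/10, -1/20) = -107/40.

-107/40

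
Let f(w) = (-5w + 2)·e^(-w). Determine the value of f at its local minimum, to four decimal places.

Differentiating with the product rule gives f'(w) = (5w - 7)·e^(-w). Since e^(-w) > 0, the only critical point is w = 7/5.
f''(7/5) has the same sign as 5 > 0, so this is a local minimum.
f(7/5) = (-5)·e^(-7/5) ≈ -1.2330.

-1.2330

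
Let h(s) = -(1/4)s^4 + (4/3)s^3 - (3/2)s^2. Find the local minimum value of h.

h'(s) = -s^3 + 4s^2 - 3s. Setting h'(s) = 0 gives s ∈ {0, 1, 3}.
Second-derivative test with h''(s) = -3s^2 + 8s - 3: h''(0) = -3 < 0 ⇒ local maximum; h''(1) = 2 > 0 ⇒ local minimum; h''(3) = -6 < 0 ⇒ local maximum.
Thus h has its local minimum at s = 1, with value -5/12.

-5/12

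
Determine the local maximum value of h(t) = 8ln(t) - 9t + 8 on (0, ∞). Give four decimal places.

-0.9423

h'(t) = 8/t − 9 = 0 gives t = 8/9.
h''(t) = -8/t², which is negative for t > 0, so this is a local maximum.
h(8/9) = 8·ln(8/9) - 8 + 8 ≈ -0.9423.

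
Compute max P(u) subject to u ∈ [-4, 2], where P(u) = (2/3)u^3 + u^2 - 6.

10/3

Differentiating, P'(u) = 2u^2 + 2u; which vanishes at u = -1 and u = 0.
Compare values at every candidate in [-4, 2]: P(-4) = -98/3,  P(-1) = -17/3,  P(0) = -6,  P(2) = 10/3.
Hence the absolute maximum is 10/3 at u = 2.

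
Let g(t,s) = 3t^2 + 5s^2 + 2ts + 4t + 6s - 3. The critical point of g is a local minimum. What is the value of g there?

-11/2

∂g/∂t = 6t + 2s + 4 = 0 and ∂g/∂s = 2t + 10s + 6 = 0, so (t, s) = (-1/2, -1/2).
The Hessian has g_{tt} = 6, g_{ss} = 10, g_{ts} = 2, giving D = 56 > 0 with g_{tt} > 0, so the point is a local minimum.
g(-1/2, -1/2) = -11/2.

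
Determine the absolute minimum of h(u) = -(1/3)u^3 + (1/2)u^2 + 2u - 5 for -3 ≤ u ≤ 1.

The derivative is -u^2 + u + 2, whose only zero in [-3, 1] is u = -1.
Compare values at every candidate in [-3, 1]: h(-3) = 5/2,  h(-1) = -37/6,  h(1) = -17/6.
The minimum over the interval is -37/6, attained at u = -1.

-37/6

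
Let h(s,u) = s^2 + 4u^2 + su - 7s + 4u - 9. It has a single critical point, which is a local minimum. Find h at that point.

-25

∂h/∂s = 2s + u - 7 = 0 and ∂h/∂u = s + 8u + 4 = 0, so (s, u) = (4, -1).
The Hessian has h_{ss} = 2, h_{uu} = 8, h_{su} = 1, giving D = 15 > 0 with h_{ss} > 0, so the point is a local minimum.
h(4, -1) = -25.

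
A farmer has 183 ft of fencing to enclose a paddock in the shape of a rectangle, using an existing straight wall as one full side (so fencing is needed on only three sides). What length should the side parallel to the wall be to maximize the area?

Let the sides perpendicular to the wall have length x and the parallel side y, so 2x + y = 183 and the area is A = xy = x(183 − 2x).
A'(x) = 183 − 4x = 0 gives x = 183/4, and A''(x) = −4 < 0 confirms a maximum.
Then y = 183 − 2·183/4 = 183/2 and A = 33489/8.

183/2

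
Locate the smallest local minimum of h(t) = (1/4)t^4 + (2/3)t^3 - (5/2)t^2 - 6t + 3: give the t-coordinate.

2

Critical points: h'(t) = t^3 + 2t^2 - 5t - 6 vanishes at t = -3, -1, 2.
Since h''(t) = 3t^2 + 4t - 5, we get h''(-3) = 10 > 0 ⇒ local minimum; h''(-1) = -6 < 0 ⇒ local maximum; h''(2) = 15 > 0 ⇒ local minimum.
The smallest local minimum is h(2) = -29/3.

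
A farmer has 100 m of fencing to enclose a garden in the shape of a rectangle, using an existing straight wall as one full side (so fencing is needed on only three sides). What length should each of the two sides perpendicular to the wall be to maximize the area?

25

Let the sides perpendicular to the wall have length x and the parallel side y, so 2x + y = 100 and the area is A = xy = x(100 − 2x).
A'(x) = 100 − 4x = 0 gives x = 25, and A''(x) = −4 < 0 confirms a maximum.
Then y = 100 − 2·25 = 50 and A = 1250.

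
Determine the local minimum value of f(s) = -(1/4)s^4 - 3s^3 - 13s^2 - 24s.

63/4

f'(s) = -s^3 - 9s^2 - 26s - 24 = 0 at s = -4, -3, -2.
f''(s) = -3s^2 - 18s - 26. f''(-4) = -2 < 0 ⇒ local maximum; f''(-3) = 1 > 0 ⇒ local minimum; f''(-2) = -2 < 0 ⇒ local maximum.
So the local minimum value is f(-3) = 63/4.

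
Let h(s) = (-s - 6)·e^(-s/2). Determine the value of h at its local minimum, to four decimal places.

-14.7781

h'(s) = (-1)·e^(-s/2) + (-s - 6)·(-1/2)·e^(-s/2) = ((1/2)s + 2)·e^(-s/2). Since e^(-s/2) > 0, the only critical point is s = -4.
h''(-4) has the same sign as 1/2 > 0, so this is a local minimum.
h(-4) = (-2)·e^(2) ≈ -14.7781.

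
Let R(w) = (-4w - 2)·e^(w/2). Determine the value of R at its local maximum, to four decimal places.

2.2920

Differentiating with the product rule gives R'(w) = (-2w - 5)·e^(w/2). Since e^(w/2) > 0, the only critical point is w = -5/2.
R''(-5/2) has the same sign as -2 < 0, so this is a local maximum.
R(-5/2) = (8)·e^(-5/4) ≈ 2.2920.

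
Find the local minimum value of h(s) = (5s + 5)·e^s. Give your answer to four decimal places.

h'(s) = 5·e^s + (5s + 5)·1·e^s = (5s + 10)·e^s. Since e^s > 0, the only critical point is s = -2.
h''(-2) has the same sign as 5 > 0, so this is a local minimum.
h(-2) = (-5)·e^(-2) ≈ -0.6767.

-0.6767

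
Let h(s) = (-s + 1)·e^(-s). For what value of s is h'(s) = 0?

Differentiating with the product rule gives h'(s) = (s - 2)·e^(-s). Since e^(-s) > 0, the only critical point is s = 2.
h''(2) has the same sign as 1 > 0, so this is a local minimum.
h(2) = (-1)·e^(-2) ≈ -0.1353.

2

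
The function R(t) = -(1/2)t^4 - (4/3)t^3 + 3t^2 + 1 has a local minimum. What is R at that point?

1

R'(t) = -2t^3 - 4t^2 + 6t = 0 at t = -3, 0, 1.
R''(t) = -6t^2 - 8t + 6. R''(-3) = -24 < 0 ⇒ local maximum; R''(0) = 6 > 0 ⇒ local minimum; R''(1) = -8 < 0 ⇒ local maximum.
The local minimum is R(0) = 1.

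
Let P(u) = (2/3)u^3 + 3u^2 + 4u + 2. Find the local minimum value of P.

Critical points: P'(u) = 2u^2 + 6u + 4 vanishes at u = -2, -1.
Since P''(u) = 4u + 6, we get P''(-2) = -2 < 0 ⇒ local maximum; P''(-1) = 2 > 0 ⇒ local minimum.
So the local minimum value is P(-1) = 1/3.

1/3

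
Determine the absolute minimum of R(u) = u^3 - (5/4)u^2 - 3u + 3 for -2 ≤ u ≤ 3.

-4

The derivative is 3u^2 - (5/2)u - 3, which vanishes at u = -2/3 and u = 3/2.
Evaluating at the critical points and endpoints: R(-2) = -4,  R(-2/3) = 112/27,  R(3/2) = -15/16,  R(3) = 39/4.
Hence the absolute minimum is -4 at u = -2.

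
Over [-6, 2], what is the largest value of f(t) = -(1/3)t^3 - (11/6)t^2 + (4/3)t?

f'(t) = -t^2 - (11/3)t + 4/3, which vanishes at t = -4 and t = 1/3.
Evaluating at the critical points and endpoints: f(-6) = -2; f(-4) = -40/3; f(1/3) = 37/162; f(2) = -22/3.
So the maximum is f(1/3) = 37/162.

37/162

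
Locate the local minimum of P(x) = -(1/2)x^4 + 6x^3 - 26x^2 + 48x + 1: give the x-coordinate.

3

P'(x) = -2x^3 + 18x^2 - 52x + 48. Setting P'(x) = 0 gives x ∈ {2, 3, 4}.
P''(x) = -6x^2 + 36x - 52. P''(2) = -4 < 0 ⇒ local maximum; P''(3) = 2 > 0 ⇒ local minimum; P''(4) = -4 < 0 ⇒ local maximum.
The local minimum is P(3) = 65/2.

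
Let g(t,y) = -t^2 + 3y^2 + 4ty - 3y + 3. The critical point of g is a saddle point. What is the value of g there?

75/28

∂g/∂t = -2t + 4y = 0 and ∂g/∂y = 4t + 6y - 3 = 0, so (t, y) = (3/7, 3/14).
The Hessian has g_{tt} = -2, g_{yy} = 6, g_{ty} = 4, giving D = -28 < 0, so the point is a saddle point.
g(3/7, 3/14) = 75/28.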